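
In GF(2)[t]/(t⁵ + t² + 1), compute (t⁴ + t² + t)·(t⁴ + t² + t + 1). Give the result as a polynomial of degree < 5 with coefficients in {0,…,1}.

Multiply in GF(2)[t]: (t⁴ + t² + t)·(t⁴ + t² + t + 1) = t⁸ + t.
Reduce using t⁵ ≡ t² + 1 (mod t⁵ + t² + 1).
Reduced: t³ + t² + t + 1.

t^3 + t^2 + t + 1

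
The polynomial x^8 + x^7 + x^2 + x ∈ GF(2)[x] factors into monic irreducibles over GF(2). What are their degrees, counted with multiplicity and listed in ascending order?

1, 1, 1, 1, 2, 2

Write f(x) = x^8 + x^7 + x^2 + x.
Roots in GF(2): f(0) = 0 → root; f(1) = 0 → root.
Linear factors from roots: (x), (x + 1).
Complete factorization: f(x) = (x)·(x + 1)^3·(x^2 + x + 1)^2.
Factor degrees with multiplicity: 1 + 1 + 1 + 1 + 2 + 2 = 8.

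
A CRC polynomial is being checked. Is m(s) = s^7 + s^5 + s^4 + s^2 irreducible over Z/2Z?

Check for roots in Z/2Z: m(0) = 0 → root; m(1) = 0 → root.
m(0) = 0, so (s) divides m(s); m is reducible.

No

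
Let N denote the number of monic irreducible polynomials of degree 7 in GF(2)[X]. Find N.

18

By the necklace-counting formula, N_2(7) = (1/7) Σ_{d|7} μ(7/d)·2^d.
Divisors of 7: 1, 7; μ(7/d) for each: -1, 1.
Σ = − 2^1 + 2^7 = 126.
N = 126/7 = 18.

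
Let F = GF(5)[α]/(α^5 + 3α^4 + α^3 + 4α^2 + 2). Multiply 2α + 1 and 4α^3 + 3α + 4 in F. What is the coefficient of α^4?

3

Multiply in GF(5)[α]: (2α + 1)·(4α^3 + 3α + 4) = 3α^4 + 4α^3 + α^2 + α + 4.
Reduced: 3α^4 + 4α^3 + α^2 + α + 4.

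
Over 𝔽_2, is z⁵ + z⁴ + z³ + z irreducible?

No

Write g(z) = z⁵ + z⁴ + z³ + z.
Check for roots in 𝔽_2: g(0) = 0 → root; g(1) = 0 → root.
g(0) = 0, so (z) divides g(z); g is reducible.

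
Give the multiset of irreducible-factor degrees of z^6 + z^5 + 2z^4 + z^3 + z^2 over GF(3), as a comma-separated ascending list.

1, 1, 1, 1, 2

Write g(z) = z^6 + z^5 + 2z^4 + z^3 + z^2.
Roots in GF(3): g(0) = 0 → root; g(1) = 0 → root; g(2) = 2.
Linear factors from roots: (z), (z + 2).
Complete factorization: g(z) = (z)^2·(z + 2)^2·(z^2 + 1).
Factor degrees with multiplicity: 1 + 1 + 1 + 1 + 2 = 6.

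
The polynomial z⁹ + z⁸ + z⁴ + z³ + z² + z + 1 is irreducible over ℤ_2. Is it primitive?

Write f(z) = z⁹ + z⁸ + z⁴ + z³ + z² + z + 1.
|GF(2^9)^×| = 2^9 − 1 = 511. Prime factorization: 511 = 7·73.
f is primitive ⇔ z has order 511 in GF(2)[z]/(f), i.e. z^(511/q) ≠ 1 for each prime q | 511.
z^(73) mod f = z⁸ + z⁷ + z⁶ + z⁴ + z² + 1.
z^(7) mod f = z⁷.
None equal 1, so z has full order 511; f is primitive.

Yes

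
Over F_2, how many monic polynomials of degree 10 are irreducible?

By the necklace-counting formula, N_2(10) = (1/10) Σ_{d|10} μ(10/d)·2^d.
Divisors of 10: 1, 2, 5, 10; μ(10/d) for each: 1, -1, -1, 1.
Σ = 2^1 − 2^2 − 2^5 + 2^10 = 990.
N = 990/10 = 99.

99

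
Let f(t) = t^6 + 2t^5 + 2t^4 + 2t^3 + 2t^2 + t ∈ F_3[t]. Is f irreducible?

Check for roots in F_3: f(0) = 0 → root; f(1) = 1; f(2) = 0 → root.
f(0) = 0, so (t) divides f(t); f is reducible.

No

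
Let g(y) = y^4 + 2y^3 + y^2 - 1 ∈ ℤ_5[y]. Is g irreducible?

No

Check for roots in ℤ_5: g(0) = 4; g(1) = 3; g(2) = 0 → root; g(3) = 3; g(4) = 4.
g(2) = 0, so (y − 2) divides g(y); g is reducible.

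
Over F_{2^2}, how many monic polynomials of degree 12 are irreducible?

1397740

The number of monic irreducibles of degree 12 over GF(4) is (1/12)·Σ_{d∣12} μ(12/d) 4^d.
Divisors of 12: 1, 2, 3, 4, 6, 12; μ(12/d) for each: 0, 1, 0, -1, -1, 1.
Σ = 4^2 − 4^4 − 4^6 + 4^12 = 16772880.
N = 16772880/12 = 1397740.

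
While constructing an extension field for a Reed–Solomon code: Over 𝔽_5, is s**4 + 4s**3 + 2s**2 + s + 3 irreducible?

Write f(s) = s**4 + 4s**3 + 2s**2 + s + 3.
Check for roots in 𝔽_5: f(0) = 3; f(1) = 1; f(2) = 1; f(3) = 3; f(4) = 1.
No roots, so no linear factors.
Degree-2 irreducible divisors: test the 10 monic irreducibles of degree 2 over GF(5).
s**2 + s + 1 divides f: f(s) = (s**2 + s + 1)·(s**2 + 3s + 3).

No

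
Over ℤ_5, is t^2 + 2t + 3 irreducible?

Yes

Write g(t) = t^2 + 2t + 3.
Check for roots in ℤ_5: g(0) = 3; g(1) = 1; g(2) = 1; g(3) = 3; g(4) = 2.
No roots. A degree-2 polynomial over a field with no linear factor is irreducible.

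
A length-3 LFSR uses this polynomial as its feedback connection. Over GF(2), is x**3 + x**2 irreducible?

Write h(x) = x**3 + x**2.
Check for roots in GF(2): h(0) = 0 → root; h(1) = 0 → root.
h(0) = 0, so (x) divides h(x); h is reducible.

No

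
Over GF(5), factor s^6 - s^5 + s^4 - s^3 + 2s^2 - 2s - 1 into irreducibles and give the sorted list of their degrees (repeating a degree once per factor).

6

Write h(s) = s^6 - s^5 + s^4 - s^3 + 2s^2 - 2s - 1.
Roots in GF(5): h(0) = 4; h(1) = 4; h(2) = 3; h(3) = 1; h(4) = 2.
Complete factorization: h(s) = (s^6 - s^5 + s^4 - s^3 + 2s^2 - 2s - 1).
Factor degrees with multiplicity: 6 = 6.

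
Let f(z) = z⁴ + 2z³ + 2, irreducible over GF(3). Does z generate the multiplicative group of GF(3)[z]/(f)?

|GF(3^4)^×| = 3^4 − 1 = 80. Prime factorization: 80 = 2^4·5.
f is primitive ⇔ z has order 80 in GF(3)[z]/(f), i.e. z^(80/q) ≠ 1 for each prime q | 80.
z^(40) mod f = 2.
z^(16) mod f = 2z² + z + 2.
None equal 1, so z has full order 80; f is primitive.

Yes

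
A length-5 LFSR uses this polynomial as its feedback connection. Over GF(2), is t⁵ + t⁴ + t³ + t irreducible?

Write h(t) = t⁵ + t⁴ + t³ + t.
Check for roots in GF(2): h(0) = 0 → root; h(1) = 0 → root.
h(0) = 0, so (t) divides h(t); h is reducible.

No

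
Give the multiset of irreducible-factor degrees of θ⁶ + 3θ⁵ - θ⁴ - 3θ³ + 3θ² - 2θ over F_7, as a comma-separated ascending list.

1, 2, 3

Write f(θ) = θ⁶ + 3θ⁵ - θ⁴ - 3θ³ + 3θ² - 2θ.
Linear factors from roots: (θ).
Complete factorization: f(θ) = (θ)·(θ² + θ - 3)·(θ³ + 2θ² + 3).
Factor degrees with multiplicity: 1 + 2 + 3 = 6.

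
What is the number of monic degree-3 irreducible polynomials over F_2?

Gauss's count: N_{2}(3) = (1/3) Σ_{d|3} μ(3/d)·2^d.
Divisors of 3: 1, 3; μ(3/d) for each: -1, 1.
Σ = − 2^1 + 2^3 = 6.
N = 6/3 = 2.

2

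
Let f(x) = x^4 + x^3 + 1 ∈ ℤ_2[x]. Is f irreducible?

Yes

Check for roots in ℤ_2: f(0) = 1; f(1) = 1.
No roots, so no linear factors.
Monic irreducibles of degree 2 over GF(2): x^2 + x + 1.
None of them divide f (all give nonzero remainder).
No irreducible factor of degree ≤ 2 exists, so f is irreducible over GF(2).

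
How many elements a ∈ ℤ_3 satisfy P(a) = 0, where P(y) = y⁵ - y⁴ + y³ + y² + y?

3

Evaluate at each of the 3 elements of ℤ_3:
P(0) = 0 → root; P(1) = 0 → root; P(2) = 0 → root.
Roots: {0, 1, 2}.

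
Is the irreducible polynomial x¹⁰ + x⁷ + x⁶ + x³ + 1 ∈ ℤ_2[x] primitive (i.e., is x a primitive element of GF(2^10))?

Write f(x) = x¹⁰ + x⁷ + x⁶ + x³ + 1.
|GF(2^10)^×| = 2^10 − 1 = 1023. Prime factorization: 1023 = 3·11·31.
f is primitive ⇔ x has order 1023 in GF(2)[x]/(f), i.e. x^(1023/q) ≠ 1 for each prime q | 1023.
x^(341) mod f = 1
x^(93) mod f = x⁸ + x⁷ + x⁶ + x⁵ + x⁴ + x².
x^(33) mod f = x⁹ + x⁷ + x⁶ + x⁵ + x⁴ + x + 1.
Since x^(341) = 1, the order of x divides 341 < 1023; not primitive.

No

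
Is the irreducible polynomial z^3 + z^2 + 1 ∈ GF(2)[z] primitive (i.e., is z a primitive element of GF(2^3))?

Yes

Write f(z) = z^3 + z^2 + 1.
|GF(2^3)^×| = 2^3 − 1 = 7. Prime factorization: 7 = 7.
f is primitive ⇔ z has order 7 in GF(2)[z]/(f), i.e. z^(7/q) ≠ 1 for each prime q | 7.
z^(1) mod f = z.
None equal 1, so z has full order 7; f is primitive.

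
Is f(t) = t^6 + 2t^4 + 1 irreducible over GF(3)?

Check for roots in GF(3): f(0) = 1; f(1) = 1; f(2) = 1.
No roots, so no linear factors.
Monic irreducibles of degree 2 over GF(3): t^2 + 1, t^2 + t + 2, t^2 + 2t + 2.
None of them divide f (all give nonzero remainder).
Degree-3 irreducible divisors: test the 8 monic irreducibles of degree 3 over GF(3).
None of them divide f (all give nonzero remainder).
No irreducible factor of degree ≤ 3 exists, so f is irreducible over GF(3).

Yes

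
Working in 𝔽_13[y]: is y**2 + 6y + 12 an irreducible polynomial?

Write P(y) = y**2 + 6y + 12.
Check each element of 𝔽_13 for a root: P(0)=12, P(1)=6, P(2)=2, P(3)=0, P(4)=0, P(5)=2, P(6)=6, P(7)=12, P(8)=7, P(9)=4, P(10)=3, P(11)=4, P(12)=7.
P(3) = 0, so (y − 3) divides P(y); P is reducible.

No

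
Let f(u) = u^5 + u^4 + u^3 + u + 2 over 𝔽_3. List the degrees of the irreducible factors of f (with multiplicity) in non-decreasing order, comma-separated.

1, 1, 3

Roots in 𝔽_3: f(0) = 2; f(1) = 0 → root; f(2) = 0 → root.
Linear factors from roots: (u + 2), (u + 1).
Complete factorization: f(u) = (u + 1)·(u + 2)·(u^3 + u^2 + 2u + 1).
Factor degrees with multiplicity: 1 + 1 + 3 = 5.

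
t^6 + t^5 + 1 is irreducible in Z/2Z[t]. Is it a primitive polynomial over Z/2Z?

Write f(t) = t^6 + t^5 + 1.
|GF(2^6)^×| = 2^6 − 1 = 63. Prime factorization: 63 = 3^2·7.
f is primitive ⇔ t has order 63 in GF(2)[t]/(f), i.e. t^(63/q) ≠ 1 for each prime q | 63.
t^(21) mod f = t^5 + t^4 + t^3 + 1.
t^(9) mod f = t^5 + t^3 + t^2 + t + 1.
None equal 1, so t has full order 63; f is primitive.

Yes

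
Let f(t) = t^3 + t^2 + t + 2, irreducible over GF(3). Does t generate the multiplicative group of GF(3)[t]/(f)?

No

|GF(3^3)^×| = 3^3 − 1 = 26. Prime factorization: 26 = 2·13.
f is primitive ⇔ t has order 26 in GF(3)[t]/(f), i.e. t^(26/q) ≠ 1 for each prime q | 26.
t^(13) mod f = 1
t^(2) mod f = t^2.
Since t^(13) = 1, the order of t divides 13 < 26; not primitive.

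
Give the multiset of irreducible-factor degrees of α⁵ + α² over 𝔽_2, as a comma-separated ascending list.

1, 1, 1, 2

Write f(α) = α⁵ + α².
Roots in 𝔽_2: f(0) = 0 → root; f(1) = 0 → root.
Linear factors from roots: (α), (α + 1).
Complete factorization: f(α) = (α + 1)·(α)^2·(α² + α + 1).
Factor degrees with multiplicity: 1 + 1 + 1 + 2 = 5.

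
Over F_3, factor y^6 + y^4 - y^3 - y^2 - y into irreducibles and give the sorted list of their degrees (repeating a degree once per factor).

1, 1, 1, 3

Write f(y) = y^6 + y^4 - y^3 - y^2 - y.
Roots in F_3: f(0) = 0 → root; f(1) = 2; f(2) = 0 → root.
Linear factors from roots: (y), (y + 1).
Complete factorization: f(y) = (y)·(y + 1)^2·(y^3 + y^2 + y - 1).
Factor degrees with multiplicity: 1 + 1 + 1 + 3 = 6.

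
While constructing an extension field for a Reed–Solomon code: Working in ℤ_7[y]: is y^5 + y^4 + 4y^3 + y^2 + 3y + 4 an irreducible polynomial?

No

Write g(y) = y^5 + y^4 + 4y^3 + y^2 + 3y + 4.
Check for roots in ℤ_7: g(0) = 4; g(1) = 0 → root; g(2) = 3; g(3) = 6; g(4) = 0 → root; g(5) = 3; g(6) = 5.
g(1) = 0, so (y − 1) divides g(y); g is reducible.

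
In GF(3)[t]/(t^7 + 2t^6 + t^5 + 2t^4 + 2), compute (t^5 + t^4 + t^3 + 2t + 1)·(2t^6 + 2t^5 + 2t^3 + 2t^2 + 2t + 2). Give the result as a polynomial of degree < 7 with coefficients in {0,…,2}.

2t^6 + 2t^5 + 2t^3 + 2t^2 + 2t + 1

Multiply in GF(3)[t]: (t^5 + t^4 + t^3 + 2t + 1)·(2t^6 + 2t^5 + 2t^3 + 2t^2 + 2t + 2) = 2t^11 + t^10 + t^9 + t^8 + 2t^7 + 2t^5 + 2t^4 + 2t^3 + 2.
Reduce using t^7 ≡ t^6 + 2t^5 + t^4 + 1 (mod t^7 + 2t^6 + t^5 + 2t^4 + 2).
Reduced: 2t^6 + 2t^5 + 2t^3 + 2t^2 + 2t + 1.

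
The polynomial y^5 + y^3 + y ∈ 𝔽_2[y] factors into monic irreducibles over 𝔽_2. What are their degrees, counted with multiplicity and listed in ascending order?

Write f(y) = y^5 + y^3 + y.
Roots in 𝔽_2: f(0) = 0 → root; f(1) = 1.
Linear factors from roots: (y).
Complete factorization: f(y) = (y)·(y^2 + y + 1)^2.
Factor degrees with multiplicity: 1 + 2 + 2 = 5.

1, 2, 2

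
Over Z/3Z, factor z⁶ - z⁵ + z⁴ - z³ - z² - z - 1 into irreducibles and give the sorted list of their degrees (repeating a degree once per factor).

Write g(z) = z⁶ - z⁵ + z⁴ - z³ - z² - z - 1.
Roots in Z/3Z: g(0) = 2; g(1) = 0 → root; g(2) = 0 → root.
Linear factors from roots: (z - 1), (z + 1).
Complete factorization: g(z) = (z + 1)·(z - 1)·(z² + z - 1)^2.
Factor degrees with multiplicity: 1 + 1 + 2 + 2 = 6.

1, 1, 2, 2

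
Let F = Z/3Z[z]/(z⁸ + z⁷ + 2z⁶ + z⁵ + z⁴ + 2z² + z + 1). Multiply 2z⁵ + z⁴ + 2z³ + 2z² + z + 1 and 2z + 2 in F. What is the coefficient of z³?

Multiply in Z/3Z[z]: (2z⁵ + z⁴ + 2z³ + 2z² + z + 1)·(2z + 2) = z⁶ + 2z³ + z + 2.
Reduced: z⁶ + 2z³ + z + 2.

2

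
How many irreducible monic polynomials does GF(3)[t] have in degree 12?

By the necklace-counting formula, N_3(12) = (1/12) Σ_{d|12} μ(12/d)·3^d.
Divisors of 12: 1, 2, 3, 4, 6, 12; μ(12/d) for each: 0, 1, 0, -1, -1, 1.
Σ = 3^2 − 3^4 − 3^6 + 3^12 = 530640.
N = 530640/12 = 44220.

44220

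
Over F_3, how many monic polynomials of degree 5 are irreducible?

48

By the necklace-counting formula, N_3(5) = (1/5) Σ_{d|5} μ(5/d)·3^d.
Divisors of 5: 1, 5; μ(5/d) for each: -1, 1.
Σ = − 3^1 + 3^5 = 240.
N = 240/5 = 48.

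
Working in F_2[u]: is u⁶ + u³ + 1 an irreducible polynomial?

Yes

Write m(u) = u⁶ + u³ + 1.
Check for roots in F_2: m(0) = 1; m(1) = 1.
No roots, so no linear factors.
Monic irreducibles of degree 2 over GF(2): u² + u + 1.
None of them divide m (all give nonzero remainder).
Monic irreducibles of degree 3 over GF(2): u³ + u + 1, u³ + u² + 1.
None of them divide m (all give nonzero remainder).
No irreducible factor of degree ≤ 3 exists, so m is irreducible over GF(2).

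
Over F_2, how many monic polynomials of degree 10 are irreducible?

99

Gauss's count: N_{2}(10) = (1/10) Σ_{d|10} μ(10/d)·2^d.
Divisors of 10: 1, 2, 5, 10; μ(10/d) for each: 1, -1, -1, 1.
Σ = 2^1 − 2^2 − 2^5 + 2^10 = 990.
N = 990/10 = 99.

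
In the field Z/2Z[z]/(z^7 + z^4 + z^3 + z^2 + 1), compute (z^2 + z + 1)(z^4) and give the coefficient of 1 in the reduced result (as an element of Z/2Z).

0

Multiply in Z/2Z[z]: (z^2 + z + 1)·(z^4) = z^6 + z^5 + z^4.
Reduced: z^6 + z^5 + z^4.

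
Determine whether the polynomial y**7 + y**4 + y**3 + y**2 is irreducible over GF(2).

No

Write m(y) = y**7 + y**4 + y**3 + y**2.
Check for roots in GF(2): m(0) = 0 → root; m(1) = 0 → root.
m(0) = 0, so (y) divides m(y); m is reducible.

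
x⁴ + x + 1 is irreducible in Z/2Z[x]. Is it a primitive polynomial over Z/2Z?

Yes

Write f(x) = x⁴ + x + 1.
|GF(2^4)^×| = 2^4 − 1 = 15. Prime factorization: 15 = 3·5.
f is primitive ⇔ x has order 15 in GF(2)[x]/(f), i.e. x^(15/q) ≠ 1 for each prime q | 15.
x^(5) mod f = x² + x.
x^(3) mod f = x³.
None equal 1, so x has full order 15; f is primitive.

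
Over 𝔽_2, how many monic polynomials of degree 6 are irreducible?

x^(2^6) − x is the product of all monic irreducibles of degree dividing 6; Möbius inversion gives N = (1/6) Σ μ(6/d)·2^d.
Divisors of 6: 1, 2, 3, 6; μ(6/d) for each: 1, -1, -1, 1.
Σ = 2^1 − 2^2 − 2^3 + 2^6 = 54.
N = 54/6 = 9.

9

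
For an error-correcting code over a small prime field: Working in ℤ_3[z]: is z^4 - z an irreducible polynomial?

No

Write P(z) = z^4 - z.
Check for roots in ℤ_3: P(0) = 0 → root; P(1) = 0 → root; P(2) = 2.
P(0) = 0, so (z) divides P(z); P is reducible.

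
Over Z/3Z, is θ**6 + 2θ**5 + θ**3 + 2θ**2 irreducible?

No

Write f(θ) = θ**6 + 2θ**5 + θ**3 + 2θ**2.
Check for roots in Z/3Z: f(0) = 0 → root; f(1) = 0 → root; f(2) = 0 → root.
f(0) = 0, so (θ) divides f(θ); f is reducible.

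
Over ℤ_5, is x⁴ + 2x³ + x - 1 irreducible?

Yes

Write f(x) = x⁴ + 2x³ + x - 1.
Check for roots in ℤ_5: f(0) = 4; f(1) = 3; f(2) = 3; f(3) = 2; f(4) = 2.
No roots, so no linear factors.
Degree-2 irreducible divisors: test the 10 monic irreducibles of degree 2 over GF(5).
None of them divide f (all give nonzero remainder).
No irreducible factor of degree ≤ 2 exists, so f is irreducible over GF(5).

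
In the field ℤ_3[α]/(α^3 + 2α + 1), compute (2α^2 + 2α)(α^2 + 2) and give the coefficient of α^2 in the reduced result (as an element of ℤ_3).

0

Multiply in ℤ_3[α]: (2α^2 + 2α)·(α^2 + 2) = 2α^4 + 2α^3 + α^2 + α.
Reduce using α^3 ≡ α + 2 (mod α^3 + 2α + 1).
Reduced: α + 1.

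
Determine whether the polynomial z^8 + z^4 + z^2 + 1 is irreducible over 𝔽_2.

No

Write P(z) = z^8 + z^4 + z^2 + 1.
Check for roots in 𝔽_2: P(0) = 1; P(1) = 0 → root.
P(1) = 0, so (z − 1) divides P(z); P is reducible.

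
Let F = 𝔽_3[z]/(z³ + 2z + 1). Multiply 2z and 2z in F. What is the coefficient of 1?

0

Multiply in 𝔽_3[z]: (2z)·(2z) = z².
Reduced: z².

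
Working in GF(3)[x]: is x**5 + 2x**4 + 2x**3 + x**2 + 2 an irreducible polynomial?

Write h(x) = x**5 + 2x**4 + 2x**3 + x**2 + 2.
Check for roots in GF(3): h(0) = 2; h(1) = 2; h(2) = 2.
No roots, so no linear factors.
Monic irreducibles of degree 2 over GF(3): x**2 + 1, x**2 + x + 2, x**2 + 2x + 2.
None of them divide h (all give nonzero remainder).
No irreducible factor of degree ≤ 2 exists, so h is irreducible over GF(3).

Yes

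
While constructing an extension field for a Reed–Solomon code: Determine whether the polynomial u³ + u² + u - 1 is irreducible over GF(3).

Write g(u) = u³ + u² + u - 1.
Check for roots in GF(3): g(0) = 2; g(1) = 2; g(2) = 1.
No roots. A degree-3 polynomial over a field with no linear factor is irreducible.

Yes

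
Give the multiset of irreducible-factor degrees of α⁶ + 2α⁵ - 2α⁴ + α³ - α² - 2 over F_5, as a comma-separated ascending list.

Write g(α) = α⁶ + 2α⁵ - 2α⁴ + α³ - α² - 2.
Roots in F_5: g(0) = 3; g(1) = 4; g(2) = 3; g(3) = 4; g(4) = 3.
Complete factorization: g(α) = (α³ + α + 1)·(α³ + 2α² + 2α - 2).
Factor degrees with multiplicity: 3 + 3 = 6.

3, 3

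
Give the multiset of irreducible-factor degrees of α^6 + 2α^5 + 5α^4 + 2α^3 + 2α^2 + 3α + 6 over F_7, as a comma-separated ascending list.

1, 1, 1, 1, 2

Write g(α) = α^6 + 2α^5 + 5α^4 + 2α^3 + 2α^2 + 3α + 6.
Linear factors from roots: (α + 6), (α + 3), (α + 1).
Complete factorization: g(α) = (α + 1)·(α + 3)·(α + 6)^2·(α^2 + 2).
Factor degrees with multiplicity: 1 + 1 + 1 + 1 + 2 = 6.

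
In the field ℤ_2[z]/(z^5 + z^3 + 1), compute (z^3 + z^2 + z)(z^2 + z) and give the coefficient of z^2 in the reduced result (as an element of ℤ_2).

Multiply in ℤ_2[z]: (z^3 + z^2 + z)·(z^2 + z) = z^5 + z^2.
Reduce using z^5 ≡ z^3 + 1 (mod z^5 + z^3 + 1).
Reduced: z^3 + z^2 + 1.

1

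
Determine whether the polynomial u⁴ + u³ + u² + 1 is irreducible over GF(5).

Write h(u) = u⁴ + u³ + u² + 1.
Check for roots in GF(5): h(0) = 1; h(1) = 4; h(2) = 4; h(3) = 3; h(4) = 2.
No roots, so no linear factors.
Degree-2 irreducible divisors: test the 10 monic irreducibles of degree 2 over GF(5).
None of them divide h (all give nonzero remainder).
No irreducible factor of degree ≤ 2 exists, so h is irreducible over GF(5).

Yes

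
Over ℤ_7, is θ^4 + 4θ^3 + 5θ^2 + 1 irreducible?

Yes

Write f(θ) = θ^4 + 4θ^3 + 5θ^2 + 1.
Check for roots in ℤ_7: f(0) = 1; f(1) = 4; f(2) = 6; f(3) = 4; f(4) = 5; f(5) = 5; f(6) = 3.
No roots, so no linear factors.
Degree-2 irreducible divisors: test the 21 monic irreducibles of degree 2 over GF(7).
None of them divide f (all give nonzero remainder).
No irreducible factor of degree ≤ 2 exists, so f is irreducible over GF(7).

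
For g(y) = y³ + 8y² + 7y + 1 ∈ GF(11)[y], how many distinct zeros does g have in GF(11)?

3

Evaluate at each of the 11 elements of GF(11):
g(0) = 1; g(1) = 6; g(2) = 0 → root; g(3) = 0 → root; g(4) = 1; g(5) = 9; g(6) = 8; g(7) = 4; g(8) = 3; g(9) = 0 → root; g(10) = 1.
Roots: {2, 3, 9}.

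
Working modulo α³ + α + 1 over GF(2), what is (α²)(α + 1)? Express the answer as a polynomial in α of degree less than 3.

Multiply in GF(2)[α]: (α²)·(α + 1) = α³ + α².
Reduce using α³ ≡ α + 1 (mod α³ + α + 1).
Reduced: α² + α + 1.

α^2 + α + 1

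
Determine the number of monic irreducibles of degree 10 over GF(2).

99

By the necklace-counting formula, N_2(10) = (1/10) Σ_{d|10} μ(10/d)·2^d.
Divisors of 10: 1, 2, 5, 10; μ(10/d) for each: 1, -1, -1, 1.
Σ = 2^1 − 2^2 − 2^5 + 2^10 = 990.
N = 990/10 = 99.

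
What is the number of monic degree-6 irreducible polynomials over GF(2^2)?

670

By the necklace-counting formula, N_4(6) = (1/6) Σ_{d|6} μ(6/d)·4^d.
Divisors of 6: 1, 2, 3, 6; μ(6/d) for each: 1, -1, -1, 1.
Σ = 4^1 − 4^2 − 4^3 + 4^6 = 4020.
N = 4020/6 = 670.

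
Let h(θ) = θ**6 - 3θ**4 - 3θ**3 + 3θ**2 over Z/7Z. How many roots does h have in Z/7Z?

Evaluate at each of the 7 elements of Z/7Z:
h(0) = 0 → root; h(1) = 5; h(2) = 4; h(3) = 5; h(4) = 6; h(5) = 3; h(6) = 4.
Roots: {0}.

1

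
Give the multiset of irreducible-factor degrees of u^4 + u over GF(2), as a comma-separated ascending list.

Write g(u) = u^4 + u.
Roots in GF(2): g(0) = 0 → root; g(1) = 0 → root.
Linear factors from roots: (u), (u + 1).
Complete factorization: g(u) = (u)·(u + 1)·(u^2 + u + 1).
Factor degrees with multiplicity: 1 + 1 + 2 = 4.

1, 1, 2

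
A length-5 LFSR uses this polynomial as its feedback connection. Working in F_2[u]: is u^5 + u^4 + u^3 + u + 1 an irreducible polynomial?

Yes

Write P(u) = u^5 + u^4 + u^3 + u + 1.
Check for roots in F_2: P(0) = 1; P(1) = 1.
No roots, so no linear factors.
Monic irreducibles of degree 2 over GF(2): u^2 + u + 1.
None of them divide P (all give nonzero remainder).
No irreducible factor of degree ≤ 2 exists, so P is irreducible over GF(2).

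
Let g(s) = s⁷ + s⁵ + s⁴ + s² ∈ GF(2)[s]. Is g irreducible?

No

Check for roots in GF(2): g(0) = 0 → root; g(1) = 0 → root.
g(0) = 0, so (s) divides g(s); g is reducible.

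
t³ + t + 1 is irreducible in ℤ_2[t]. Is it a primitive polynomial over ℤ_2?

Yes

Write f(t) = t³ + t + 1.
|GF(2^3)^×| = 2^3 − 1 = 7. Prime factorization: 7 = 7.
f is primitive ⇔ t has order 7 in GF(2)[t]/(f), i.e. t^(7/q) ≠ 1 for each prime q | 7.
t^(1) mod f = t.
None equal 1, so t has full order 7; f is primitive.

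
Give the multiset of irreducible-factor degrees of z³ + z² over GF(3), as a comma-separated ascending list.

1, 1, 1

Write g(z) = z³ + z².
Roots in GF(3): g(0) = 0 → root; g(1) = 2; g(2) = 0 → root.
Linear factors from roots: (z), (z + 1).
Complete factorization: g(z) = (z + 1)·(z)^2.
Factor degrees with multiplicity: 1 + 1 + 1 = 3.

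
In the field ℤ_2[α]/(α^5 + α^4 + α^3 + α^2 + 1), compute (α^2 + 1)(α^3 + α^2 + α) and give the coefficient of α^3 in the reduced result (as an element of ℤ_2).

Multiply in ℤ_2[α]: (α^2 + 1)·(α^3 + α^2 + α) = α^5 + α^4 + α^2 + α.
Reduce using α^5 ≡ α^4 + α^3 + α^2 + 1 (mod α^5 + α^4 + α^3 + α^2 + 1).
Reduced: α^3 + α + 1.

1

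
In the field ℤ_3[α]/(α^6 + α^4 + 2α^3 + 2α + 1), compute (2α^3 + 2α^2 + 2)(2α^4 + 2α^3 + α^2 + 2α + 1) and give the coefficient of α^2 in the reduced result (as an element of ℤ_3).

Multiply in ℤ_3[α]: (2α^3 + 2α^2 + 2)·(2α^4 + 2α^3 + α^2 + 2α + 1) = α^7 + 2α^6 + α^4 + α^3 + α^2 + α + 2.
Reduce using α^6 ≡ 2α^4 + α^3 + α + 2 (mod α^6 + α^4 + 2α^3 + 2α + 1).
Reduced: 2α^5 + 2α^2 + 2α.

2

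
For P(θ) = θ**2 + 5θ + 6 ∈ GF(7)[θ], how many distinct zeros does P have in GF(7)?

2

Evaluate at each of the 7 elements of GF(7):
P(0) = 6; P(1) = 5; P(2) = 6; P(3) = 2; P(4) = 0 → root; P(5) = 0 → root; P(6) = 2.
Roots: {4, 5}.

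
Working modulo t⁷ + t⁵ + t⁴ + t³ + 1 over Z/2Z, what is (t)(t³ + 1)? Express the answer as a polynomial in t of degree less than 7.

Multiply in Z/2Z[t]: (t)·(t³ + 1) = t⁴ + t.
Reduced: t⁴ + t.

t^4 + t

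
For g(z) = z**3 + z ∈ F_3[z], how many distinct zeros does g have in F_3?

1

Evaluate at each of the 3 elements of F_3:
g(0) = 0 → root; g(1) = 2; g(2) = 1.
Roots: {0}.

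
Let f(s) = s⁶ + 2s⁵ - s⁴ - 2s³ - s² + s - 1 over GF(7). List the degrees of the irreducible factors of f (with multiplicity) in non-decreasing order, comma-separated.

Linear factors from roots: (s + 3), (s + 2).
Complete factorization: f(s) = (s + 2)·(s + 3)·(s² - 2s + 2)·(s² - s - 3).
Factor degrees with multiplicity: 1 + 1 + 2 + 2 = 6.

1, 1, 2, 2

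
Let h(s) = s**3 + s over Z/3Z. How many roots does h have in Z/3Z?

1

Evaluate at each of the 3 elements of Z/3Z:
h(0) = 0 → root; h(1) = 2; h(2) = 1.
Roots: {0}.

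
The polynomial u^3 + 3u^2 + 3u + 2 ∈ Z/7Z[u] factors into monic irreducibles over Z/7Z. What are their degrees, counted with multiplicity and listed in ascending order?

Write f(u) = u^3 + 3u^2 + 3u + 2.
Linear factors from roots: (u - 2), (u + 3), (u + 2).
Complete factorization: f(u) = (u + 2)·(u + 3)·(u - 2).
Factor degrees with multiplicity: 1 + 1 + 1 = 3.

1, 1, 1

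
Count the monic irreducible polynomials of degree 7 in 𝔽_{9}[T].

683280

The number of monic irreducibles of degree 7 over GF(9) is (1/7)·Σ_{d∣7} μ(7/d) 9^d.
Divisors of 7: 1, 7; μ(7/d) for each: -1, 1.
Σ = − 9^1 + 9^7 = 4782960.
N = 4782960/7 = 683280.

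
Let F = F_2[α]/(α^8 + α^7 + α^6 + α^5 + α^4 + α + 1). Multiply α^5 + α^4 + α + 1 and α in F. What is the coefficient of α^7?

0

Multiply in F_2[α]: (α^5 + α^4 + α + 1)·(α) = α^6 + α^5 + α^2 + α.
Reduced: α^6 + α^5 + α^2 + α.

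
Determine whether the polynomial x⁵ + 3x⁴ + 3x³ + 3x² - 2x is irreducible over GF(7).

No

Write P(x) = x⁵ + 3x⁴ + 3x³ + 3x² - 2x.
Check for roots in GF(7): P(0) = 0 → root; P(1) = 1; P(2) = 0 → root; P(3) = 0 → root; P(4) = 1; P(5) = 1; P(6) = 4.
P(0) = 0, so (x) divides P(x); P is reducible.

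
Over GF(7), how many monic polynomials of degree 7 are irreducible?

By the necklace-counting formula, N_7(7) = (1/7) Σ_{d|7} μ(7/d)·7^d.
Divisors of 7: 1, 7; μ(7/d) for each: -1, 1.
Σ = − 7^1 + 7^7 = 823536.
N = 823536/7 = 117648.

117648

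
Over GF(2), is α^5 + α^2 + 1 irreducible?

Write h(α) = α^5 + α^2 + 1.
Check for roots in GF(2): h(0) = 1; h(1) = 1.
No roots, so no linear factors.
Monic irreducibles of degree 2 over GF(2): α^2 + α + 1.
None of them divide h (all give nonzero remainder).
No irreducible factor of degree ≤ 2 exists, so h is irreducible over GF(2).

Yes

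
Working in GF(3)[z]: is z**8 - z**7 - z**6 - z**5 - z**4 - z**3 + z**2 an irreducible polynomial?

No

Write h(z) = z**8 - z**7 - z**6 - z**5 - z**4 - z**3 + z**2.
Check for roots in GF(3): h(0) = 0 → root; h(1) = 0 → root; h(2) = 0 → root.
h(0) = 0, so (z) divides h(z); h is reducible.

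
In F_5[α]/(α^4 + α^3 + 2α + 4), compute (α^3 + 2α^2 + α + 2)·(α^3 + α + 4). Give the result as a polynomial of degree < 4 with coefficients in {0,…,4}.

3α^2 + 4

Multiply in F_5[α]: (α^3 + 2α^2 + α + 2)·(α^3 + α + 4) = α^6 + 2α^5 + 2α^4 + 3α^3 + 4α^2 + α + 3.
Reduce using α^4 ≡ 4α^3 + 3α + 1 (mod α^4 + α^3 + 2α + 4).
Reduced: 3α^2 + 4.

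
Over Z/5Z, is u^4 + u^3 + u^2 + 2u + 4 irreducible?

Write h(u) = u^4 + u^3 + u^2 + 2u + 4.
Check for roots in Z/5Z: h(0) = 4; h(1) = 4; h(2) = 1; h(3) = 2; h(4) = 3.
No roots, so no linear factors.
Degree-2 irreducible divisors: test the 10 monic irreducibles of degree 2 over GF(5).
None of them divide h (all give nonzero remainder).
No irreducible factor of degree ≤ 2 exists, so h is irreducible over GF(5).

Yes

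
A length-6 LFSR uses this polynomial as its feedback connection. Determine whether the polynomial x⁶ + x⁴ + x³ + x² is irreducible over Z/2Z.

Write g(x) = x⁶ + x⁴ + x³ + x².
Check for roots in Z/2Z: g(0) = 0 → root; g(1) = 0 → root.
g(0) = 0, so (x) divides g(x); g is reducible.

No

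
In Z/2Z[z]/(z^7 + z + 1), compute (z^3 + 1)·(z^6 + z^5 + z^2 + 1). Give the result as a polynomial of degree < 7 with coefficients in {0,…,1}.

z^6 + z^2 + z + 1

Multiply in Z/2Z[z]: (z^3 + 1)·(z^6 + z^5 + z^2 + 1) = z^9 + z^8 + z^6 + z^3 + z^2 + 1.
Reduce using z^7 ≡ z + 1 (mod z^7 + z + 1).
Reduced: z^6 + z^2 + z + 1.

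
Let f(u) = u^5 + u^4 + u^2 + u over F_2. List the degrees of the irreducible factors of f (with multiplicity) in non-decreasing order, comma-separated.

1, 1, 1, 2

Roots in F_2: f(0) = 0 → root; f(1) = 0 → root.
Linear factors from roots: (u), (u + 1).
Complete factorization: f(u) = (u)·(u + 1)^2·(u^2 + u + 1).
Factor degrees with multiplicity: 1 + 1 + 1 + 2 = 5.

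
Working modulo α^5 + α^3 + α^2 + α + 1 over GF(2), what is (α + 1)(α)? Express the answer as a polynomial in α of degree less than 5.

Multiply in GF(2)[α]: (α + 1)·(α) = α^2 + α.
Reduced: α^2 + α.

α^2 + α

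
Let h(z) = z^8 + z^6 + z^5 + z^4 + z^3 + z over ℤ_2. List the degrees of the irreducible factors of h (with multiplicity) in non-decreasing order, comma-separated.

1, 1, 2, 2, 2

Roots in ℤ_2: h(0) = 0 → root; h(1) = 0 → root.
Linear factors from roots: (z), (z + 1).
Complete factorization: h(z) = (z)·(z + 1)·(z^2 + z + 1)^3.
Factor degrees with multiplicity: 1 + 1 + 2 + 2 + 2 = 8.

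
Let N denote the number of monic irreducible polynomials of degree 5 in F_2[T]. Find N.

The number of monic irreducibles of degree 5 over GF(2) is (1/5)·Σ_{d∣5} μ(5/d) 2^d.
Divisors of 5: 1, 5; μ(5/d) for each: -1, 1.
Σ = − 2^1 + 2^5 = 30.
N = 30/5 = 6.

6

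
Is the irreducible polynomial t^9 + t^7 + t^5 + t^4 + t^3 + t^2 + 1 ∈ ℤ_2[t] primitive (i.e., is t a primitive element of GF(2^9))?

Yes

Write f(t) = t^9 + t^7 + t^5 + t^4 + t^3 + t^2 + 1.
|GF(2^9)^×| = 2^9 − 1 = 511. Prime factorization: 511 = 7·73.
f is primitive ⇔ t has order 511 in GF(2)[t]/(f), i.e. t^(511/q) ≠ 1 for each prime q | 511.
t^(73) mod f = t^7 + t^4 + 1.
t^(7) mod f = t^7.
None equal 1, so t has full order 511; f is primitive.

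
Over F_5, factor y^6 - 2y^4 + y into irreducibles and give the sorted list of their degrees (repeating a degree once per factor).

Write h(y) = y^6 - 2y^4 + y.
Roots in F_5: h(0) = 0 → root; h(1) = 0 → root; h(2) = 4; h(3) = 0 → root; h(4) = 3.
Linear factors from roots: (y), (y - 1), (y + 2).
Complete factorization: h(y) = (y)·(y + 2)·(y - 1)·(y^3 - y^2 + y + 2).
Factor degrees with multiplicity: 1 + 1 + 1 + 3 = 6.

1, 1, 1, 3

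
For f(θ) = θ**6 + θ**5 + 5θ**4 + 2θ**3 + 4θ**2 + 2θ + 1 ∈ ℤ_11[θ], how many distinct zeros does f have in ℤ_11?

Evaluate at each of the 11 elements of ℤ_11:
f(0) = 1; f(1) = 5; f(2) = 4; f(3) = 0 → root; f(4) = 1; f(5) = 5; f(6) = 0 → root; f(7) = 2; f(8) = 10; f(9) = 10; f(10) = 6.
Roots: {3, 6}.

2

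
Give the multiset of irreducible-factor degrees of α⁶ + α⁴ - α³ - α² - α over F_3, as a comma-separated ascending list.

Write g(α) = α⁶ + α⁴ - α³ - α² - α.
Roots in F_3: g(0) = 0 → root; g(1) = 2; g(2) = 0 → root.
Linear factors from roots: (α), (α + 1).
Complete factorization: g(α) = (α)·(α + 1)^2·(α³ + α² + α - 1).
Factor degrees with multiplicity: 1 + 1 + 1 + 3 = 6.

1, 1, 1, 3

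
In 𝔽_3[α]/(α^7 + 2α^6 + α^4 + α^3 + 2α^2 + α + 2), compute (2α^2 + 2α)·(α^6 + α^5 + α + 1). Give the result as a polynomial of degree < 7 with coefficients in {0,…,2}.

2α^6 + α^5 + α^4 + α^3 + 2α^2 + α

Multiply in 𝔽_3[α]: (2α^2 + 2α)·(α^6 + α^5 + α + 1) = 2α^8 + α^7 + 2α^6 + 2α^3 + α^2 + 2α.
Reduce using α^7 ≡ α^6 + 2α^4 + 2α^3 + α^2 + 2α + 1 (mod α^7 + 2α^6 + α^4 + α^3 + 2α^2 + α + 2).
Reduced: 2α^6 + α^5 + α^4 + α^3 + 2α^2 + α.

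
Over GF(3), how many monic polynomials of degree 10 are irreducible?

5880

x^(3^10) − x is the product of all monic irreducibles of degree dividing 10; Möbius inversion gives N = (1/10) Σ μ(10/d)·3^d.
Divisors of 10: 1, 2, 5, 10; μ(10/d) for each: 1, -1, -1, 1.
Σ = 3^1 − 3^2 − 3^5 + 3^10 = 58800.
N = 58800/10 = 5880.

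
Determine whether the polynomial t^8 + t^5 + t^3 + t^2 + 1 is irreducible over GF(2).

Yes

Write m(t) = t^8 + t^5 + t^3 + t^2 + 1.
Check for roots in GF(2): m(0) = 1; m(1) = 1.
No roots, so no linear factors.
Monic irreducibles of degree 2 over GF(2): t^2 + t + 1.
None of them divide m (all give nonzero remainder).
Monic irreducibles of degree 3 over GF(2): t^3 + t + 1, t^3 + t^2 + 1.
None of them divide m (all give nonzero remainder).
Monic irreducibles of degree 4 over GF(2): t^4 + t + 1, t^4 + t^3 + 1, t^4 + t^3 + t^2 + t + 1.
None of them divide m (all give nonzero remainder).
No irreducible factor of degree ≤ 4 exists, so m is irreducible over GF(2).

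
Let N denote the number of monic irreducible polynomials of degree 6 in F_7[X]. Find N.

19544

The number of monic irreducibles of degree 6 over GF(7) is (1/6)·Σ_{d∣6} μ(6/d) 7^d.
Divisors of 6: 1, 2, 3, 6; μ(6/d) for each: 1, -1, -1, 1.
Σ = 7^1 − 7^2 − 7^3 + 7^6 = 117264.
N = 117264/6 = 19544.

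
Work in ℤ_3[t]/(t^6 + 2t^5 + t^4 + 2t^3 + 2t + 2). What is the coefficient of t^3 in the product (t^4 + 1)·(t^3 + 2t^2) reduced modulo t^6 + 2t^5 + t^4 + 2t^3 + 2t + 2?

Multiply in ℤ_3[t]: (t^4 + 1)·(t^3 + 2t^2) = t^7 + 2t^6 + t^3 + 2t^2.
Reduce using t^6 ≡ t^5 + 2t^4 + t^3 + t + 1 (mod t^6 + 2t^5 + t^4 + 2t^3 + 2t + 2).
Reduced: 2t^5 + t^4 + t^3 + t.

1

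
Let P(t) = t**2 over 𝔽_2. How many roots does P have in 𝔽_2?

Evaluate at each of the 2 elements of 𝔽_2:
P(0) = 0 → root; P(1) = 1.
Roots: {0}.

1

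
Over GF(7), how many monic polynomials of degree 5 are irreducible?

Gauss's count: N_{7}(5) = (1/5) Σ_{d|5} μ(5/d)·7^d.
Divisors of 5: 1, 5; μ(5/d) for each: -1, 1.
Σ = − 7^1 + 7^5 = 16800.
N = 16800/5 = 3360.

3360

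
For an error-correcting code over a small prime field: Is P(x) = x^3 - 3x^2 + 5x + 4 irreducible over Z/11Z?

Yes

Check each element of Z/11Z for a root: P(0)=4, P(1)=7, P(2)=10, P(3)=8, P(4)=7, P(5)=2, P(6)=10, P(7)=4, P(8)=1, P(9)=7, P(10)=6.
No roots. A degree-3 polynomial over a field with no linear factor is irreducible.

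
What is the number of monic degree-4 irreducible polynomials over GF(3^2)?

The number of monic irreducibles of degree 4 over GF(9) is (1/4)·Σ_{d∣4} μ(4/d) 9^d.
Divisors of 4: 1, 2, 4; μ(4/d) for each: 0, -1, 1.
Σ = − 9^2 + 9^4 = 6480.
N = 6480/4 = 1620.

1620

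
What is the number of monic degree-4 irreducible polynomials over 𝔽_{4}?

60

x^(4^4) − x is the product of all monic irreducibles of degree dividing 4; Möbius inversion gives N = (1/4) Σ μ(4/d)·4^d.
Divisors of 4: 1, 2, 4; μ(4/d) for each: 0, -1, 1.
Σ = − 4^2 + 4^4 = 240.
N = 240/4 = 60.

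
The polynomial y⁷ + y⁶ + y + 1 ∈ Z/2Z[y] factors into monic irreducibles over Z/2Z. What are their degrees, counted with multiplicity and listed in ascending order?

Write g(y) = y⁷ + y⁶ + y + 1.
Roots in Z/2Z: g(0) = 1; g(1) = 0 → root.
Linear factors from roots: (y + 1).
Complete factorization: g(y) = (y + 1)^3·(y² + y + 1)^2.
Factor degrees with multiplicity: 1 + 1 + 1 + 2 + 2 = 7.

1, 1, 1, 2, 2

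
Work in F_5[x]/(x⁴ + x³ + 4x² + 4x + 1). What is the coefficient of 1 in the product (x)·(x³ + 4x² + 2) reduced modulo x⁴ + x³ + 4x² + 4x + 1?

4

Multiply in F_5[x]: (x)·(x³ + 4x² + 2) = x⁴ + 4x³ + 2x.
Reduce using x⁴ ≡ 4x³ + x² + x + 4 (mod x⁴ + x³ + 4x² + 4x + 1).
Reduced: 3x³ + x² + 3x + 4.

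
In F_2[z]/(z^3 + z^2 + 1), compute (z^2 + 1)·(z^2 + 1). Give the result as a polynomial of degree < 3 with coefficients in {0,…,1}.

Multiply in F_2[z]: (z^2 + 1)·(z^2 + 1) = z^4 + 1.
Reduce using z^3 ≡ z^2 + 1 (mod z^3 + z^2 + 1).
Reduced: z^2 + z.

z^2 + z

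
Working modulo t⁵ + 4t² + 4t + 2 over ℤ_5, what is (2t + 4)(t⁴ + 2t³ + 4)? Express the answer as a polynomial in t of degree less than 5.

Multiply in ℤ_5[t]: (2t + 4)·(t⁴ + 2t³ + 4) = 2t⁵ + 3t⁴ + 3t³ + 3t + 1.
Reduce using t⁵ ≡ t² + t + 3 (mod t⁵ + 4t² + 4t + 2).
Reduced: 3t⁴ + 3t³ + 2t² + 2.

3t^4 + 3t^3 + 2t^2 + 2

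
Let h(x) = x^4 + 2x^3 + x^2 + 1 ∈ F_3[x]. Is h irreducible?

Yes

Check for roots in F_3: h(0) = 1; h(1) = 2; h(2) = 1.
No roots, so no linear factors.
Monic irreducibles of degree 2 over GF(3): x^2 + 1, x^2 + x + 2, x^2 + 2x + 2.
None of them divide h (all give nonzero remainder).
No irreducible factor of degree ≤ 2 exists, so h is irreducible over GF(3).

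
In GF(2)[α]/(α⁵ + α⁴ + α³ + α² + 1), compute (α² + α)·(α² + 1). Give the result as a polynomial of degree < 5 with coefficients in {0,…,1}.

Multiply in GF(2)[α]: (α² + α)·(α² + 1) = α⁴ + α³ + α² + α.
Reduced: α⁴ + α³ + α² + α.

α^4 + α^3 + α^2 + α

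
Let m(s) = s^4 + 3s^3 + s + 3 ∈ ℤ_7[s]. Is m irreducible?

No

Check for roots in ℤ_7: m(0) = 3; m(1) = 1; m(2) = 3; m(3) = 0 → root; m(4) = 0 → root; m(5) = 0 → root; m(6) = 0 → root.
m(3) = 0, so (s − 3) divides m(s); m is reducible.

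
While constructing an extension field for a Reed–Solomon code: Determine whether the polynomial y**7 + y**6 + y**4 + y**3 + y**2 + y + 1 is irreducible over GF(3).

Write g(y) = y**7 + y**6 + y**4 + y**3 + y**2 + y + 1.
Check for roots in GF(3): g(0) = 1; g(1) = 1; g(2) = 1.
No roots, so no linear factors.
Monic irreducibles of degree 2 over GF(3): y**2 + 1, y**2 + y - 1, y**2 - y - 1.
None of them divide g (all give nonzero remainder).
Degree-3 irreducible divisors: test the 8 monic irreducibles of degree 3 over GF(3).
None of them divide g (all give nonzero remainder).
No irreducible factor of degree ≤ 3 exists, so g is irreducible over GF(3).

Yes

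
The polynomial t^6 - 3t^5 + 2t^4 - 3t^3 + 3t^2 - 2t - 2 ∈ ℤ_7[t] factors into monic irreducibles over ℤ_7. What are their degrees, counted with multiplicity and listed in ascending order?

3, 3

Write g(t) = t^6 - 3t^5 + 2t^4 - 3t^3 + 3t^2 - 2t - 2.
Complete factorization: g(t) = (t^3 + 3t - 2)·(t^3 - 3t^2 - t + 1).
Factor degrees with multiplicity: 3 + 3 = 6.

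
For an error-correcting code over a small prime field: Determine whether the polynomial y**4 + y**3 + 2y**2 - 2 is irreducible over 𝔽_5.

No

Write m(y) = y**4 + y**3 + 2y**2 - 2.
Check for roots in 𝔽_5: m(0) = 3; m(1) = 2; m(2) = 0 → root; m(3) = 4; m(4) = 0 → root.
m(2) = 0, so (y − 2) divides m(y); m is reducible.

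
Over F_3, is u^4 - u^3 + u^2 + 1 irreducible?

Write m(u) = u^4 - u^3 + u^2 + 1.
Check for roots in F_3: m(0) = 1; m(1) = 2; m(2) = 1.
No roots, so no linear factors.
Monic irreducibles of degree 2 over GF(3): u^2 + 1, u^2 + u - 1, u^2 - u - 1.
None of them divide m (all give nonzero remainder).
No irreducible factor of degree ≤ 2 exists, so m is irreducible over GF(3).

Yes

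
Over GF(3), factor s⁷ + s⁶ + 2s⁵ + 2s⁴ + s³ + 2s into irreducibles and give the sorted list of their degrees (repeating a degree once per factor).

Write f(s) = s⁷ + s⁶ + 2s⁵ + 2s⁴ + s³ + 2s.
Roots in GF(3): f(0) = 0 → root; f(1) = 0 → root; f(2) = 0 → root.
Linear factors from roots: (s), (s + 2), (s + 1).
Complete factorization: f(s) = (s)·(s + 1)·(s + 2)^2·(s³ + 2s² + 2s + 2).
Factor degrees with multiplicity: 1 + 1 + 1 + 1 + 3 = 7.

1, 1, 1, 1, 3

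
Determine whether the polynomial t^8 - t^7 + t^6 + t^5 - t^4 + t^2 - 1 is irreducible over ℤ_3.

Yes

Write m(t) = t^8 - t^7 + t^6 + t^5 - t^4 + t^2 - 1.
Check for roots in ℤ_3: m(0) = 2; m(1) = 1; m(2) = 1.
No roots, so no linear factors.
Monic irreducibles of degree 2 over GF(3): t^2 + 1, t^2 + t - 1, t^2 - t - 1.
None of them divide m (all give nonzero remainder).
Degree-3 irreducible divisors: test the 8 monic irreducibles of degree 3 over GF(3).
None of them divide m (all give nonzero remainder).
Degree-4 irreducible divisors: test the 18 monic irreducibles of degree 4 over GF(3).
None of them divide m (all give nonzero remainder).
No irreducible factor of degree ≤ 4 exists, so m is irreducible over GF(3).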